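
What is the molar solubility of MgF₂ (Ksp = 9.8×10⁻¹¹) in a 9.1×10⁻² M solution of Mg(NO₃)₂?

1.6×10⁻⁵ M

MgF₂(s) ⇌ Mg²⁺(aq) + 2 F⁻(aq)
With Mg²⁺ already at 9.1×10⁻² M and s small, take [Mg²⁺] ≈ 9.1×10⁻² M and [F⁻] = 2s.
Ksp = [Mg²⁺][F⁻]^2 = (9.1×10⁻²)(2s)^2
(2s)^2 = 9.8×10⁻¹¹ / (9.1×10⁻²) = 1.1×10⁻⁹
s = 1.6×10⁻⁵ M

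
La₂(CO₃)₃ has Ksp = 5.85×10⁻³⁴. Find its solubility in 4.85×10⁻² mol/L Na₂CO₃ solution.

La₂(CO₃)₃(s) ⇌ 2 La³⁺(aq) + 3 CO₃²⁻(aq)
The solution already contains CO₃²⁻ at 4.85×10⁻² mol/L. Let s be the molar solubility of La₂(CO₃)₃.
[CO₃²⁻] ≈ 4.85×10⁻² mol/L (common ion dominates); [La³⁺] = 2s.
Ksp = [La³⁺]^2[CO₃²⁻]^3 = (2s)^2(4.85×10⁻²)^3
(2s)^2 = 5.85×10⁻³⁴ / (4.85×10⁻²)^3 = 5.13×10⁻³⁰
s = 1.13×10⁻¹⁵ mol/L

1.13×10⁻¹⁵ M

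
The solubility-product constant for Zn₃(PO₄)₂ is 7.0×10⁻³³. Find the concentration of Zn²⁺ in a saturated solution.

4.4×10⁻⁷ M

Zn₃(PO₄)₂(s) ⇌ 3 Zn²⁺(aq) + 2 PO₄³⁻(aq)
Call the molar solubility s, so that [Zn²⁺] = 3s and [PO₄³⁻] = 2s.
Ksp = [Zn²⁺]^3[PO₄³⁻]^2 = (3s)^3 · (2s)^2 = 108s^5 = 7.0×10⁻³³
s = 1.5×10⁻⁷ M
[Zn²⁺] = 3s = 4.4×10⁻⁷ M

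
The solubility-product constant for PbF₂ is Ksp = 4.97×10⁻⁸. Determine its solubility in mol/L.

2.32×10⁻³ M

PbF₂(s) ⇌ Pb²⁺(aq) + 2 F⁻(aq)
Call the molar solubility s, so that [Pb²⁺] = s and [F⁻] = 2s.
Ksp = [Pb²⁺][F⁻]^2 = s · (2s)^2 = 4s^3
4s^3 = 4.97×10⁻⁸  ⇒  s^3 = 1.24×10⁻⁸
s = 2.32×10⁻³ mol L⁻¹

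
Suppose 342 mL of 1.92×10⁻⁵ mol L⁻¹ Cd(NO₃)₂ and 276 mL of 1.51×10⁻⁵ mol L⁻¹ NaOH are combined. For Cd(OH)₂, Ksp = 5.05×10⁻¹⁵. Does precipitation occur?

Total volume after mixing = 342 + 276 = 618 mL.
[Cd²⁺] = (1.92×10⁻⁵)(342)/618 = 1.06×10⁻⁵ mol L⁻¹
[OH⁻] = (1.51×10⁻⁵)(276)/618 = 6.74×10⁻⁶ mol L⁻¹
Q = [Cd²⁺][OH⁻]^2 = 4.83×10⁻¹⁶
Q < Ksp (4.83×10⁻¹⁶ vs 5.05×10⁻¹⁵); the solution remains unsaturated and no precipitate forms.

No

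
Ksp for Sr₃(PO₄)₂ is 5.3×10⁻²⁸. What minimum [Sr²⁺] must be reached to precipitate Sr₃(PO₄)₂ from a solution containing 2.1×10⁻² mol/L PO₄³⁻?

1.1×10⁻⁸ M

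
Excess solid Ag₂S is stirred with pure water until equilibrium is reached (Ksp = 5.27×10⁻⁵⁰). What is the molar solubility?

2.36×10⁻¹⁷ M

Ag₂S(s) ⇌ 2 Ag⁺(aq) + S²⁻(aq)
Let s be the molar solubility. Then [Ag⁺] = 2s and [S²⁻] = s.
Ksp = [Ag⁺]^2[S²⁻] = (2s)^2 · s = 4s^3
4s^3 = 5.27×10⁻⁵⁰  ⇒  s^3 = 1.32×10⁻⁵⁰
s = (1.32×10⁻⁵⁰)^(1/3) = 2.36×10⁻¹⁷ mol L⁻¹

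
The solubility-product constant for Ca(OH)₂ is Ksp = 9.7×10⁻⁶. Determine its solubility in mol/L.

Ca(OH)₂(s) ⇌ Ca²⁺(aq) + 2 OH⁻(aq)
For each mole of Ca(OH)₂ that dissolves per liter, [Ca²⁺] = s and [OH⁻] = 2s; let s denote this solubility.
Ksp = [Ca²⁺][OH⁻]^2 = s · (2s)^2 = 4s^3
4s^3 = 9.7×10⁻⁶  ⇒  s^3 = 2.4×10⁻⁶
s = (2.4×10⁻⁶)^(1/3) = 1.3×10⁻² mol/L

1.3×10⁻² M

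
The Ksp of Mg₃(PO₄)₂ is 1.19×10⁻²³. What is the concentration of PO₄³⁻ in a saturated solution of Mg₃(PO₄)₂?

2.04×10⁻⁵ M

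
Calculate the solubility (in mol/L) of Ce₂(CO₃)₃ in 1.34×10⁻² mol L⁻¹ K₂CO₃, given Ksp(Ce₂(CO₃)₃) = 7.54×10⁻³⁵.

2.80×10⁻¹⁵ M

Ce₂(CO₃)₃(s) ⇌ 2 Ce³⁺(aq) + 3 CO₃²⁻(aq)
With CO₃²⁻ already at 1.34×10⁻² mol L⁻¹ and s small, take [CO₃²⁻] ≈ 1.34×10⁻² mol L⁻¹ and [Ce³⁺] = 2s.
Ksp = [Ce³⁺]^2[CO₃²⁻]^3 = (2s)^2(1.34×10⁻²)^3
(2s)^2 = 7.54×10⁻³⁵ / (1.34×10⁻²)^3 = 3.13×10⁻²⁹
s = 2.80×10⁻¹⁵ mol L⁻¹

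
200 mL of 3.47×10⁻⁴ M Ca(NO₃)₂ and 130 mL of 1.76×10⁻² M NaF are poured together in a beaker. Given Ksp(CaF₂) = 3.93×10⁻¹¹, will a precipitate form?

Yes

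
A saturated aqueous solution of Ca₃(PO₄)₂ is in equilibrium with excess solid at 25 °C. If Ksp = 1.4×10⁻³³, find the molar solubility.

1.1×10⁻⁷ M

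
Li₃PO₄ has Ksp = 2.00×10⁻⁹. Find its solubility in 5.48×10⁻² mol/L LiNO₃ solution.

1.22×10⁻⁵ M

Li₃PO₄(s) ⇌ 3 Li⁺(aq) + PO₄³⁻(aq)
Li⁺ is already present at 5.48×10⁻² mol/L. If s mol/L of Li₃PO₄ dissolves, [PO₄³⁻] = s while [Li⁺] ≈ 5.48×10⁻² mol/L.
Ksp = [Li⁺]^3[PO₄³⁻] = (5.48×10⁻²)^3s
s = 2.00×10⁻⁹ / (5.48×10⁻²)^3 = 1.22×10⁻⁵
s = 1.22×10⁻⁵ mol/L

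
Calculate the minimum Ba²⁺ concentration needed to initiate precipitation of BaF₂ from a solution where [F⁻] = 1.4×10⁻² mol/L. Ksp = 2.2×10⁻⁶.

1.1×10⁻² M

A salt starts to precipitate once the ion product Q reaches its Ksp.
BaF₂(s) ⇌ Ba²⁺(aq) + 2 F⁻(aq)
Ksp = [Ba²⁺][F⁻]^2 = [Ba²⁺](1.4×10⁻²)^2
[Ba²⁺] = 2.2×10⁻⁶ / (1.4×10⁻²)^2 = 1.1×10⁻²
[Ba²⁺] = 1.1×10⁻² mol/L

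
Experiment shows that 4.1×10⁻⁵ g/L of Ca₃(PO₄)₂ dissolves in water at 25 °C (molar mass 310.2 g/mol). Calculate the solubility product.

Ksp = 4.4×10⁻³³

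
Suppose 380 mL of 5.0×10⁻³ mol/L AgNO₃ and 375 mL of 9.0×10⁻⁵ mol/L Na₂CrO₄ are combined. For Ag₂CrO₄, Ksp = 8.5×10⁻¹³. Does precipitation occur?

Yes

Total volume after mixing = 380 + 375 = 755 mL.
[Ag⁺] = (5.0×10⁻³)(380)/755 = 2.5×10⁻³ mol/L
[CrO₄²⁻] = (9.0×10⁻⁵)(375)/755 = 4.5×10⁻⁵ mol/L
Q = [Ag⁺]^2[CrO₄²⁻] = 2.8×10⁻¹⁰
Q = 2.8×10⁻¹⁰ > Ksp = 8.5×10⁻¹³, so the solution is supersaturated and Ag₂CrO₄ precipitates.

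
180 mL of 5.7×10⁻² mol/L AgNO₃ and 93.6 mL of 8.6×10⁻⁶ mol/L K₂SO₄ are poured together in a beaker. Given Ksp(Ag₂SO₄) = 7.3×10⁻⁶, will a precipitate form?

After mixing, V = 180 mL + 93.6 mL = 273.6 mL.
[Ag⁺] = (5.7×10⁻²)(180)/273.6 = 3.8×10⁻² mol/L
[SO₄²⁻] = (8.6×10⁻⁶)(93.6)/273.6 = 2.9×10⁻⁶ mol/L
Q = [Ag⁺]^2[SO₄²⁻] = 4.1×10⁻⁹
Q = 4.1×10⁻⁹ < Ksp = 7.3×10⁻⁶, so the solution is unsaturated and no precipitate forms.

No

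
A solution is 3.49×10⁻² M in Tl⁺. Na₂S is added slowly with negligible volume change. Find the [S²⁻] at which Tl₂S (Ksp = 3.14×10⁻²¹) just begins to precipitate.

Each salt precipitates once Q = Ksp for that salt.
Tl₂S(s) ⇌ 2 Tl⁺(aq) + S²⁻(aq)
Ksp = [Tl⁺]^2[S²⁻] = [S²⁻](3.49×10⁻²)^2
[S²⁻] = 3.14×10⁻²¹ / (3.49×10⁻²)^2 = 2.58×10⁻¹⁸
[S²⁻] = 2.58×10⁻¹⁸ M

2.58×10⁻¹⁸ M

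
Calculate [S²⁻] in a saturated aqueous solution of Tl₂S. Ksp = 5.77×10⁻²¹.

1.13×10⁻⁷ M

Tl₂S(s) ⇌ 2 Tl⁺(aq) + S²⁻(aq)
Call the molar solubility s, so that [Tl⁺] = 2s and [S²⁻] = s.
Ksp = [Tl⁺]^2[S²⁻] = (2s)^2 · s = 4s^3 = 5.77×10⁻²¹
s = 1.13×10⁻⁷ M
[S²⁻] = s = 1.13×10⁻⁷ M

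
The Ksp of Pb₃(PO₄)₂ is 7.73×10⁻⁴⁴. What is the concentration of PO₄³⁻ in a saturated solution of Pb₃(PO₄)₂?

Pb₃(PO₄)₂(s) ⇌ 3 Pb²⁺(aq) + 2 PO₄³⁻(aq)
Call the molar solubility s, so that [Pb²⁺] = 3s and [PO₄³⁻] = 2s.
Ksp = [Pb²⁺]^3[PO₄³⁻]^2 = (3s)^3 · (2s)^2 = 108s^5 = 7.73×10⁻⁴⁴
s = 9.35×10⁻¹⁰ mol/L
[PO₄³⁻] = 2s = 1.87×10⁻⁹ mol/L

1.87×10⁻⁹ M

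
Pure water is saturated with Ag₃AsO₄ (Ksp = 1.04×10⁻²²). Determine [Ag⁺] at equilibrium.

Ag₃AsO₄(s) ⇌ 3 Ag⁺(aq) + AsO₄³⁻(aq)
If s mol/L of Ag₃AsO₄ dissolves, [Ag⁺] = 3s and [AsO₄³⁻] = s.
Ksp = [Ag⁺]^3[AsO₄³⁻] = (3s)^3 · s = 27s^4 = 1.04×10⁻²²
s = 1.40×10⁻⁶ mol L⁻¹
[Ag⁺] = 3s = 4.20×10⁻⁶ mol L⁻¹

4.20×10⁻⁶ M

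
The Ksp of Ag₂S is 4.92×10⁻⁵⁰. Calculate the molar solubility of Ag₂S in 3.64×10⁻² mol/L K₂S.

Ag₂S(s) ⇌ 2 Ag⁺(aq) + S²⁻(aq)
With S²⁻ already at 3.64×10⁻² mol/L and s small, take [S²⁻] ≈ 3.64×10⁻² mol/L and [Ag⁺] = 2s.
Ksp = [Ag⁺]^2[S²⁻] = (2s)^2(3.64×10⁻²)
(2s)^2 = 4.92×10⁻⁵⁰ / (3.64×10⁻²) = 1.35×10⁻⁴⁸
s = 5.81×10⁻²⁵ mol/L

5.81×10⁻²⁵ M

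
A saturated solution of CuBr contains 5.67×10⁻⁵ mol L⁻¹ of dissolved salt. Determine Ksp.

Ksp = 3.21×10⁻⁹

CuBr(s) ⇌ Cu⁺(aq) + Br⁻(aq)
For each mole of CuBr that dissolves per liter, [Cu⁺] = s and [Br⁻] = s; let s denote this solubility.
Ksp = [Cu⁺][Br⁻] = s · s = s^2
Ksp = (5.67×10⁻⁵)^2 = 3.21×10⁻⁹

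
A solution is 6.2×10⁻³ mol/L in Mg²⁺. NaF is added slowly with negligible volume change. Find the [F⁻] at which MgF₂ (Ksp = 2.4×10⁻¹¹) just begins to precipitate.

Each salt precipitates once Q = Ksp for that salt.
MgF₂(s) ⇌ Mg²⁺(aq) + 2 F⁻(aq)
Ksp = [Mg²⁺][F⁻]^2 = [F⁻]^2(6.2×10⁻³)
[F⁻]^2 = 2.4×10⁻¹¹ / (6.2×10⁻³) = 3.9×10⁻⁹
[F⁻] = 6.2×10⁻⁵ mol/L

6.2×10⁻⁵ M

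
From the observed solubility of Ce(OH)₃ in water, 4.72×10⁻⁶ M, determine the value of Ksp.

Ksp = 1.34×10⁻²⁰

Ce(OH)₃(s) ⇌ Ce³⁺(aq) + 3 OH⁻(aq)
With molar solubility s: [Ce³⁺] = s, [OH⁻] = 3s.
Ksp = [Ce³⁺][OH⁻]^3 = s · (3s)^3 = 27s^4
Ksp = 27 × (4.72×10⁻⁶)^4 = 1.34×10⁻²⁰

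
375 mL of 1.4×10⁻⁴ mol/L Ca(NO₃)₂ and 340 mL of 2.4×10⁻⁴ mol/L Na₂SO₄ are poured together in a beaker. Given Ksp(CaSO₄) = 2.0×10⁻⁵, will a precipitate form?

After mixing, V = 375 mL + 340 mL = 715 mL.
[Ca²⁺] = (1.4×10⁻⁴)(375)/715 = 7.3×10⁻⁵ mol/L
[SO₄²⁻] = (2.4×10⁻⁴)(340)/715 = 1.1×10⁻⁴ mol/L
Q = [Ca²⁺][SO₄²⁻] = 8.4×10⁻⁹
Since Q (8.4×10⁻⁹) is less than Ksp (2.0×10⁻⁵), no CaSO₄ precipitates.

No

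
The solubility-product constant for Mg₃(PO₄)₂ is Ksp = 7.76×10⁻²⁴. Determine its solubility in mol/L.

9.36×10⁻⁶ M

Mg₃(PO₄)₂(s) ⇌ 3 Mg²⁺(aq) + 2 PO₄³⁻(aq)
If s mol/L of Mg₃(PO₄)₂ dissolves, [Mg²⁺] = 3s and [PO₄³⁻] = 2s.
Ksp = [Mg²⁺]^3[PO₄³⁻]^2 = (3s)^3 · (2s)^2 = 108s^5
108s^5 = 7.76×10⁻²⁴  ⇒  s^5 = 7.19×10⁻²⁶
s = (7.19×10⁻²⁶)^(1/5) = 9.36×10⁻⁶ M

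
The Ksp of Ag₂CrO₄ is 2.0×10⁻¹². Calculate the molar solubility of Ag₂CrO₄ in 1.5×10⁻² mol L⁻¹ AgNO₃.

Ag₂CrO₄(s) ⇌ 2 Ag⁺(aq) + CrO₄²⁻(aq)
Ag⁺ is already present at 1.5×10⁻² mol L⁻¹. If s mol/L of Ag₂CrO₄ dissolves, [CrO₄²⁻] = s while [Ag⁺] ≈ 1.5×10⁻² mol L⁻¹.
Ksp = [Ag⁺]^2[CrO₄²⁻] = (1.5×10⁻²)^2s
s = 2.0×10⁻¹² / (1.5×10⁻²)^2 = 8.9×10⁻⁹
s = 8.9×10⁻⁹ mol L⁻¹

8.9×10⁻⁹ M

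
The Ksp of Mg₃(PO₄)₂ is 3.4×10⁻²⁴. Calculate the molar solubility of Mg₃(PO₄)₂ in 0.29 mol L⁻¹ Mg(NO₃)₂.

Mg₃(PO₄)₂(s) ⇌ 3 Mg²⁺(aq) + 2 PO₄³⁻(aq)
Let s be the solubility of Mg₃(PO₄)₂ here. The common ion gives [Mg²⁺] ≈ 0.29 mol L⁻¹, and [PO₄³⁻] = 2s.
Ksp = [Mg²⁺]^3[PO₄³⁻]^2 = (0.29)^3(2s)^2
(2s)^2 = 3.4×10⁻²⁴ / (0.29)^3 = 1.4×10⁻²²
s = 5.9×10⁻¹² mol L⁻¹

5.9×10⁻¹² M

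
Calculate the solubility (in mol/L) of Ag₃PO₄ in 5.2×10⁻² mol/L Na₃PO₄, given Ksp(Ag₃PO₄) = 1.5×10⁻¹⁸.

Ag₃PO₄(s) ⇌ 3 Ag⁺(aq) + PO₄³⁻(aq)
The solution already contains PO₄³⁻ at 5.2×10⁻² mol/L. Let s be the molar solubility of Ag₃PO₄.
[PO₄³⁻] ≈ 5.2×10⁻² mol/L (common ion dominates); [Ag⁺] = 3s.
Ksp = [Ag⁺]^3[PO₄³⁻] = (3s)^3(5.2×10⁻²)
(3s)^3 = 1.5×10⁻¹⁸ / (5.2×10⁻²) = 2.9×10⁻¹⁷
s = 1.0×10⁻⁶ mol/L

1.0×10⁻⁶ M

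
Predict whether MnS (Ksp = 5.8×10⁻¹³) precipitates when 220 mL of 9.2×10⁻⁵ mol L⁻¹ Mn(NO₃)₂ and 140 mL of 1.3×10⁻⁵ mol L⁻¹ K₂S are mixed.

The combined volume is 360 mL.
[Mn²⁺] = (9.2×10⁻⁵)(220)/360 = 5.6×10⁻⁵ mol L⁻¹
[S²⁻] = (1.3×10⁻⁵)(140)/360 = 5.1×10⁻⁶ mol L⁻¹
Q = [Mn²⁺][S²⁻] = 2.8×10⁻¹⁰
Q = 2.8×10⁻¹⁰ > Ksp = 5.8×10⁻¹³, so the solution is supersaturated and MnS precipitates.

Yes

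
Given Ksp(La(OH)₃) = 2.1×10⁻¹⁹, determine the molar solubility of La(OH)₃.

La(OH)₃(s) ⇌ La³⁺(aq) + 3 OH⁻(aq)
With molar solubility s: [La³⁺] = s, [OH⁻] = 3s.
Ksp = [La³⁺][OH⁻]^3 = s · (3s)^3 = 27s^4
27s^4 = 2.1×10⁻¹⁹  ⇒  s^4 = 7.8×10⁻²¹
Taking the 4th root, s = 9.4×10⁻⁶ mol/L.

9.4×10⁻⁶ M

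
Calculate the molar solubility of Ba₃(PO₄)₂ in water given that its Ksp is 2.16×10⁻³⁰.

4.57×10⁻⁷ M

Ba₃(PO₄)₂(s) ⇌ 3 Ba²⁺(aq) + 2 PO₄³⁻(aq)
Call the molar solubility s, so that [Ba²⁺] = 3s and [PO₄³⁻] = 2s.
Ksp = [Ba²⁺]^3[PO₄³⁻]^2 = (3s)^3 · (2s)^2 = 108s^5
108s^5 = 2.16×10⁻³⁰  ⇒  s^5 = 2.00×10⁻³²
s = (2.00×10⁻³²)^(1/5) = 4.57×10⁻⁷ mol L⁻¹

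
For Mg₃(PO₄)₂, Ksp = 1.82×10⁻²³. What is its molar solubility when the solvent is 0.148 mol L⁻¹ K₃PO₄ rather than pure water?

Mg₃(PO₄)₂(s) ⇌ 3 Mg²⁺(aq) + 2 PO₄³⁻(aq)
The solution already contains PO₄³⁻ at 0.148 mol L⁻¹. Let s be the molar solubility of Mg₃(PO₄)₂.
[PO₄³⁻] ≈ 0.148 mol L⁻¹ (common ion dominates); [Mg²⁺] = 3s.
Ksp = [Mg²⁺]^3[PO₄³⁻]^2 = (3s)^3(0.148)^2
(3s)^3 = 1.82×10⁻²³ / (0.148)^2 = 8.31×10⁻²²
s = 3.13×10⁻⁸ mol L⁻¹

3.13×10⁻⁸ M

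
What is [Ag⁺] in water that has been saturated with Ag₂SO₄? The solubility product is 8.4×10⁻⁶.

2.6×10⁻² M

Ag₂SO₄(s) ⇌ 2 Ag⁺(aq) + SO₄²⁻(aq)
Call the molar solubility s, so that [Ag⁺] = 2s and [SO₄²⁻] = s.
Ksp = [Ag⁺]^2[SO₄²⁻] = (2s)^2 · s = 4s^3 = 8.4×10⁻⁶
s = 1.3×10⁻² mol L⁻¹
[Ag⁺] = 2s = 2.6×10⁻² mol L⁻¹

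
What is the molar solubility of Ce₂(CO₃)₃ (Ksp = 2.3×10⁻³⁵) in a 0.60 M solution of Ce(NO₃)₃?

Ce₂(CO₃)₃(s) ⇌ 2 Ce³⁺(aq) + 3 CO₃²⁻(aq)
Let s be the solubility of Ce₂(CO₃)₃ here. The common ion gives [Ce³⁺] ≈ 0.60 M, and [CO₃²⁻] = 3s.
Ksp = [Ce³⁺]^2[CO₃²⁻]^3 = (0.60)^2(3s)^3
(3s)^3 = 2.3×10⁻³⁵ / (0.60)^2 = 6.4×10⁻³⁵
s = 1.3×10⁻¹² M

1.3×10⁻¹² M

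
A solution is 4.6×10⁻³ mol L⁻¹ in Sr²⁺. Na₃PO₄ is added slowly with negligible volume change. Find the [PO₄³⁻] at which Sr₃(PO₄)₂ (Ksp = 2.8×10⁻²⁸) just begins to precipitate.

5.4×10⁻¹¹ M

Precipitation of each salt begins when its ion product equals Ksp.
Sr₃(PO₄)₂(s) ⇌ 3 Sr²⁺(aq) + 2 PO₄³⁻(aq)
Ksp = [Sr²⁺]^3[PO₄³⁻]^2 = [PO₄³⁻]^2(4.6×10⁻³)^3
[PO₄³⁻]^2 = 2.8×10⁻²⁸ / (4.6×10⁻³)^3 = 2.9×10⁻²¹
[PO₄³⁻] = 5.4×10⁻¹¹ mol L⁻¹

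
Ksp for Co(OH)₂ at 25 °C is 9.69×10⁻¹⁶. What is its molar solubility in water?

6.23×10⁻⁶ M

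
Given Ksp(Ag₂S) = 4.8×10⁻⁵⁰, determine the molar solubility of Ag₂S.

Ag₂S(s) ⇌ 2 Ag⁺(aq) + S²⁻(aq)
If s mol/L of Ag₂S dissolves, [Ag⁺] = 2s and [S²⁻] = s.
Ksp = [Ag⁺]^2[S²⁻] = (2s)^2 · s = 4s^3
4s^3 = 4.8×10⁻⁵⁰  ⇒  s^3 = 1.2×10⁻⁵⁰
s = 2.3×10⁻¹⁷ mol L⁻¹

2.3×10⁻¹⁷ M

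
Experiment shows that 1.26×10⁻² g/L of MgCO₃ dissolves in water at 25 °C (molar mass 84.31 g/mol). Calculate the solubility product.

s = (1.26×10⁻² g L⁻¹)/(84.31 g mol⁻¹) = 1.4945×10⁻⁴ M
MgCO₃(s) ⇌ Mg²⁺(aq) + CO₃²⁻(aq)
Let s be the molar solubility. Then [Mg²⁺] = s and [CO₃²⁻] = s.
Ksp = [Mg²⁺][CO₃²⁻] = s · s = s^2
Ksp = (1.4945×10⁻⁴)^2 = 2.23×10⁻⁸

Ksp = 2.23×10⁻⁸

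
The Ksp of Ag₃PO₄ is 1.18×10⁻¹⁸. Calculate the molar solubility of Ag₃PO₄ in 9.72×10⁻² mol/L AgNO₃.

1.28×10⁻¹⁵ M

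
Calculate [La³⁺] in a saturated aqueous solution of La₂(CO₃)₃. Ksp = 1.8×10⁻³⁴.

La₂(CO₃)₃(s) ⇌ 2 La³⁺(aq) + 3 CO₃²⁻(aq)
If s mol/L of La₂(CO₃)₃ dissolves, [La³⁺] = 2s and [CO₃²⁻] = 3s.
Ksp = [La³⁺]^2[CO₃²⁻]^3 = (2s)^2 · (3s)^3 = 108s^5 = 1.8×10⁻³⁴
s = 7.0×10⁻⁸ mol L⁻¹
[La³⁺] = 2s = 1.4×10⁻⁷ mol L⁻¹

1.4×10⁻⁷ M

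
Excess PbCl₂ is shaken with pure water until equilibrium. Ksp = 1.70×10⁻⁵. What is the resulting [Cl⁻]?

PbCl₂(s) ⇌ Pb²⁺(aq) + 2 Cl⁻(aq)
With molar solubility s: [Pb²⁺] = s, [Cl⁻] = 2s.
Ksp = [Pb²⁺][Cl⁻]^2 = s · (2s)^2 = 4s^3 = 1.70×10⁻⁵
s = 1.62×10⁻² M
[Cl⁻] = 2s = 3.24×10⁻² M

3.24×10⁻² M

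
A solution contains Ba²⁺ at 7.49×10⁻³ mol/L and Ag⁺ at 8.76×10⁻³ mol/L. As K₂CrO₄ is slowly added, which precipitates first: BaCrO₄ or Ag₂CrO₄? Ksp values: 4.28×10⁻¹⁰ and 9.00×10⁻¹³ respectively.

The threshold for precipitation is Q = Ksp.
For BaCrO₄: [CrO₄²⁻] = (Ksp/[Ba²⁺]) = 5.71×10⁻⁸ mol/L
For Ag₂CrO₄: [CrO₄²⁻] = (Ksp/[Ag⁺]^2) = 1.17×10⁻⁸ mol/L
Since Ag₂CrO₄ needs less CrO₄²⁻ to reach saturation, it precipitates first.

Ag₂CrO₄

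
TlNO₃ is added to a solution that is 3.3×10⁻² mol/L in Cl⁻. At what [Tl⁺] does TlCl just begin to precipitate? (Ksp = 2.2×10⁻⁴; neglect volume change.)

The threshold for precipitation is Q = Ksp.
TlCl(s) ⇌ Tl⁺(aq) + Cl⁻(aq)
Ksp = [Tl⁺][Cl⁻] = [Tl⁺](3.3×10⁻²)
[Tl⁺] = 2.2×10⁻⁴ / (3.3×10⁻²) = 6.7×10⁻³
[Tl⁺] = 6.7×10⁻³ mol/L

6.7×10⁻³ M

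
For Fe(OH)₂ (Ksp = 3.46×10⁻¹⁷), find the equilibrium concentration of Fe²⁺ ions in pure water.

Fe(OH)₂(s) ⇌ Fe²⁺(aq) + 2 OH⁻(aq)
For each mole of Fe(OH)₂ that dissolves per liter, [Fe²⁺] = s and [OH⁻] = 2s; let s denote this solubility.
Ksp = [Fe²⁺][OH⁻]^2 = s · (2s)^2 = 4s^3 = 3.46×10⁻¹⁷
s = 2.05×10⁻⁶ mol/L
[Fe²⁺] = s = 2.05×10⁻⁶ mol/L

2.05×10⁻⁶ M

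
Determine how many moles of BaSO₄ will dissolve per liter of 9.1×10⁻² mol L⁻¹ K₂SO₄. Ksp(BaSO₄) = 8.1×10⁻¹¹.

BaSO₄(s) ⇌ Ba²⁺(aq) + SO₄²⁻(aq)
SO₄²⁻ is already present at 9.1×10⁻² mol L⁻¹. If s mol/L of BaSO₄ dissolves, [Ba²⁺] = s while [SO₄²⁻] ≈ 9.1×10⁻² mol L⁻¹.
Ksp = [Ba²⁺][SO₄²⁻] = s(9.1×10⁻²)
s = 8.1×10⁻¹¹ / (9.1×10⁻²) = 8.9×10⁻¹⁰
s = 8.9×10⁻¹⁰ mol L⁻¹

8.9×10⁻¹⁰ M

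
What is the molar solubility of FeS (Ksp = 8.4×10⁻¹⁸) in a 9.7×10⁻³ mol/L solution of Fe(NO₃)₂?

8.7×10⁻¹⁶ M

FeS(s) ⇌ Fe²⁺(aq) + S²⁻(aq)
The solution already contains Fe²⁺ at 9.7×10⁻³ mol/L. Let s be the molar solubility of FeS.
[Fe²⁺] ≈ 9.7×10⁻³ mol/L (common ion dominates); [S²⁻] = s.
Ksp = [Fe²⁺][S²⁻] = (9.7×10⁻³)s
s = 8.4×10⁻¹⁸ / (9.7×10⁻³) = 8.7×10⁻¹⁶
s = 8.7×10⁻¹⁶ mol/L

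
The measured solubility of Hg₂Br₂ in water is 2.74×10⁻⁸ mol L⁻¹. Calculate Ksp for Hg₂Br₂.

Hg₂Br₂(s) ⇌ Hg₂²⁺(aq) + 2 Br⁻(aq)
If s mol/L of Hg₂Br₂ dissolves, [Hg₂²⁺] = s and [Br⁻] = 2s.
Ksp = [Hg₂²⁺][Br⁻]^2 = s · (2s)^2 = 4s^3
Ksp = 4 × (2.74×10⁻⁸)^3 = 8.23×10⁻²³

Ksp = 8.23×10⁻²³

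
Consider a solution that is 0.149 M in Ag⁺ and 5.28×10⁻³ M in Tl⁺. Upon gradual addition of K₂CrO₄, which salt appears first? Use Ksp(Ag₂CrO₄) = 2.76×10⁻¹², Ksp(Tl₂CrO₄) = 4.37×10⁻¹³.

Each salt precipitates once Q = Ksp for that salt.
For Ag₂CrO₄: [CrO₄²⁻] = (Ksp/[Ag⁺]^2) = 1.24×10⁻¹⁰ M
For Tl₂CrO₄: [CrO₄²⁻] = (Ksp/[Tl⁺]^2) = 1.57×10⁻⁸ M
The smaller threshold [CrO₄²⁻] is reached first, so Ag₂CrO₄ precipitates first.

Ag₂CrO₄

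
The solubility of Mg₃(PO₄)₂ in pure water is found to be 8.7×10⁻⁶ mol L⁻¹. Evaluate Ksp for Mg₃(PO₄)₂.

Mg₃(PO₄)₂(s) ⇌ 3 Mg²⁺(aq) + 2 PO₄³⁻(aq)
With molar solubility s: [Mg²⁺] = 3s, [PO₄³⁻] = 2s.
Ksp = [Mg²⁺]^3[PO₄³⁻]^2 = (3s)^3 · (2s)^2 = 108s^5
Ksp = 108 × (8.7×10⁻⁶)^5 = 5.4×10⁻²⁴

Ksp = 5.4×10⁻²⁴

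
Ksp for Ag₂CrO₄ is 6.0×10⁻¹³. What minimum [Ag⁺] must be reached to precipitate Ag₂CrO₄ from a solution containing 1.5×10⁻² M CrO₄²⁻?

6.3×10⁻⁶ M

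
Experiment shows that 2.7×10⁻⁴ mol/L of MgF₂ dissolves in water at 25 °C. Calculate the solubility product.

Ksp = 7.9×10⁻¹¹

MgF₂(s) ⇌ Mg²⁺(aq) + 2 F⁻(aq)
With molar solubility s: [Mg²⁺] = s, [F⁻] = 2s.
Ksp = [Mg²⁺][F⁻]^2 = s · (2s)^2 = 4s^3
Ksp = 4 × (2.7×10⁻⁴)^3 = 7.9×10⁻¹¹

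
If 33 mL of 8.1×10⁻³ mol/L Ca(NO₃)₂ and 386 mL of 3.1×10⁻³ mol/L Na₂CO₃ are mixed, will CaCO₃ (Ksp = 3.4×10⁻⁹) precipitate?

The combined volume is 419 mL.
[Ca²⁺] = (8.1×10⁻³)(33)/419 = 6.4×10⁻⁴ mol/L
[CO₃²⁻] = (3.1×10⁻³)(386)/419 = 2.9×10⁻³ mol/L
Q = [Ca²⁺][CO₃²⁻] = 1.8×10⁻⁶
Because Q > Ksp (1.8×10⁻⁶ vs 3.4×10⁻⁹), a precipitate of CaCO₃ forms.

Yes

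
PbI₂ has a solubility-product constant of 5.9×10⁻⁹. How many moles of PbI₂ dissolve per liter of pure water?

PbI₂(s) ⇌ Pb²⁺(aq) + 2 I⁻(aq)
If s mol/L of PbI₂ dissolves, [Pb²⁺] = s and [I⁻] = 2s.
Ksp = [Pb²⁺][I⁻]^2 = s · (2s)^2 = 4s^3
4s^3 = 5.9×10⁻⁹  ⇒  s^3 = 1.5×10⁻⁹
s = (1.5×10⁻⁹)^(1/3) = 1.1×10⁻³ mol/L

1.1×10⁻³ M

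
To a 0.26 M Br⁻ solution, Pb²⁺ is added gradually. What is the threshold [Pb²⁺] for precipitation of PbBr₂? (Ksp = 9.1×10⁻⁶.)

1.3×10⁻⁴ M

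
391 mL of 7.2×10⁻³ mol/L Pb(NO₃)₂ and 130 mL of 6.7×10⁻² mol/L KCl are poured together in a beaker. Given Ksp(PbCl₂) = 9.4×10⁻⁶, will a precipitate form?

No

Total volume after mixing = 391 + 130 = 521 mL.
[Pb²⁺] = (7.2×10⁻³)(391)/521 = 5.4×10⁻³ mol/L
[Cl⁻] = (6.7×10⁻²)(130)/521 = 1.7×10⁻² mol/L
Q = [Pb²⁺][Cl⁻]^2 = 1.5×10⁻⁶
Q < Ksp (1.5×10⁻⁶ vs 9.4×10⁻⁶); the solution remains unsaturated and no precipitate forms.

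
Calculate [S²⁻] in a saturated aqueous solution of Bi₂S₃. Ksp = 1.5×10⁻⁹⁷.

Bi₂S₃(s) ⇌ 2 Bi³⁺(aq) + 3 S²⁻(aq)
Call the molar solubility s, so that [Bi³⁺] = 2s and [S²⁻] = 3s.
Ksp = [Bi³⁺]^2[S²⁻]^3 = (2s)^2 · (3s)^3 = 108s^5 = 1.5×10⁻⁹⁷
s = 1.7×10⁻²⁰ mol/L
[S²⁻] = 3s = 5.1×10⁻²⁰ mol/L

5.1×10⁻²⁰ M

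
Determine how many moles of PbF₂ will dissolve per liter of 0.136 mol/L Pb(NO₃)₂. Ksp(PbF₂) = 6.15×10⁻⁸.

PbF₂(s) ⇌ Pb²⁺(aq) + 2 F⁻(aq)
The solution already contains Pb²⁺ at 0.136 mol/L. Let s be the molar solubility of PbF₂.
[Pb²⁺] ≈ 0.136 mol/L (common ion dominates); [F⁻] = 2s.
Ksp = [Pb²⁺][F⁻]^2 = (0.136)(2s)^2
(2s)^2 = 6.15×10⁻⁸ / (0.136) = 4.52×10⁻⁷
s = 3.36×10⁻⁴ mol/L

3.36×10⁻⁴ M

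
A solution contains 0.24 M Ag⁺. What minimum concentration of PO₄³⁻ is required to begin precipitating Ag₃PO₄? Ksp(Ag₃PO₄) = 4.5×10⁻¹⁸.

3.3×10⁻¹⁶ M

A salt starts to precipitate once the ion product Q reaches its Ksp.
Ag₃PO₄(s) ⇌ 3 Ag⁺(aq) + PO₄³⁻(aq)
Ksp = [Ag⁺]^3[PO₄³⁻] = [PO₄³⁻](0.24)^3
[PO₄³⁻] = 4.5×10⁻¹⁸ / (0.24)^3 = 3.3×10⁻¹⁶
[PO₄³⁻] = 3.3×10⁻¹⁶ M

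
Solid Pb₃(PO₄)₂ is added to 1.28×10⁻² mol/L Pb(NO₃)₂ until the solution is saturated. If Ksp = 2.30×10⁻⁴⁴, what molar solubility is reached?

5.24×10⁻²⁰ M

Pb₃(PO₄)₂(s) ⇌ 3 Pb²⁺(aq) + 2 PO₄³⁻(aq)
Let s be the solubility of Pb₃(PO₄)₂ here. The common ion gives [Pb²⁺] ≈ 1.28×10⁻² mol/L, and [PO₄³⁻] = 2s.
Ksp = [Pb²⁺]^3[PO₄³⁻]^2 = (1.28×10⁻²)^3(2s)^2
(2s)^2 = 2.30×10⁻⁴⁴ / (1.28×10⁻²)^3 = 1.10×10⁻³⁸
s = 5.24×10⁻²⁰ mol/L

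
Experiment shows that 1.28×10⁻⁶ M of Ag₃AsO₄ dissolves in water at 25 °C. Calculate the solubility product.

Ag₃AsO₄(s) ⇌ 3 Ag⁺(aq) + AsO₄³⁻(aq)
Let s be the molar solubility. Then [Ag⁺] = 3s and [AsO₄³⁻] = s.
Ksp = [Ag⁺]^3[AsO₄³⁻] = (3s)^3 · s = 27s^4
Ksp = 27 × (1.28×10⁻⁶)^4 = 7.25×10⁻²³

Ksp = 7.25×10⁻²³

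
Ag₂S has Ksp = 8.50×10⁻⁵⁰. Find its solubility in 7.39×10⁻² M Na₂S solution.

5.36×10⁻²⁵ M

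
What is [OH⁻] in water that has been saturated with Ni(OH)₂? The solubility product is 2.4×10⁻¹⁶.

7.8×10⁻⁶ M

Ni(OH)₂(s) ⇌ Ni²⁺(aq) + 2 OH⁻(aq)
Call the molar solubility s, so that [Ni²⁺] = s and [OH⁻] = 2s.
Ksp = [Ni²⁺][OH⁻]^2 = s · (2s)^2 = 4s^3 = 2.4×10⁻¹⁶
s = 3.9×10⁻⁶ M
[OH⁻] = 2s = 7.8×10⁻⁶ M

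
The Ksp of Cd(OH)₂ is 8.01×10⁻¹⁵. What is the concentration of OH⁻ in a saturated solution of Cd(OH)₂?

2.52×10⁻⁵ M

Cd(OH)₂(s) ⇌ Cd²⁺(aq) + 2 OH⁻(aq)
For each mole of Cd(OH)₂ that dissolves per liter, [Cd²⁺] = s and [OH⁻] = 2s; let s denote this solubility.
Ksp = [Cd²⁺][OH⁻]^2 = s · (2s)^2 = 4s^3 = 8.01×10⁻¹⁵
s = 1.26×10⁻⁵ M
[OH⁻] = 2s = 2.52×10⁻⁵ M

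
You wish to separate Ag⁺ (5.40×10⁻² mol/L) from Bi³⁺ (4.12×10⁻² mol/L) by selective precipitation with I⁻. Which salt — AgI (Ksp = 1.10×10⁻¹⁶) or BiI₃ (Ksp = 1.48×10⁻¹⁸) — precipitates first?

AgI

Precipitation begins when Q = Ksp.
For AgI: [I⁻] = (Ksp/[Ag⁺]) = 2.04×10⁻¹⁵ mol/L
For BiI₃: [I⁻] = (Ksp/[Bi³⁺])^(1/3) = 3.30×10⁻⁶ mol/L
Since AgI needs less I⁻ to reach saturation, it precipitates first.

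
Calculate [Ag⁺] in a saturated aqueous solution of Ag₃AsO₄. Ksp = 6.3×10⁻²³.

Ag₃AsO₄(s) ⇌ 3 Ag⁺(aq) + AsO₄³⁻(aq)
Let s be the molar solubility. Then [Ag⁺] = 3s and [AsO₄³⁻] = s.
Ksp = [Ag⁺]^3[AsO₄³⁻] = (3s)^3 · s = 27s^4 = 6.3×10⁻²³
s = 1.2×10⁻⁶ mol L⁻¹
[Ag⁺] = 3s = 3.7×10⁻⁶ mol L⁻¹

3.7×10⁻⁶ M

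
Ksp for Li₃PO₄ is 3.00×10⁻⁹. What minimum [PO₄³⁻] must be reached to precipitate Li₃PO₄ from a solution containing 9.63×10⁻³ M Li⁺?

Each salt precipitates once Q = Ksp for that salt.
Li₃PO₄(s) ⇌ 3 Li⁺(aq) + PO₄³⁻(aq)
Ksp = [Li⁺]^3[PO₄³⁻] = [PO₄³⁻](9.63×10⁻³)^3
[PO₄³⁻] = 3.00×10⁻⁹ / (9.63×10⁻³)^3 = 3.36×10⁻³
[PO₄³⁻] = 3.36×10⁻³ M

3.36×10⁻³ M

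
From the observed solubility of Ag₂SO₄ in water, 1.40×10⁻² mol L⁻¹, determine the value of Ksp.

Ksp = 1.10×10⁻⁵

Ag₂SO₄(s) ⇌ 2 Ag⁺(aq) + SO₄²⁻(aq)
For each mole of Ag₂SO₄ that dissolves per liter, [Ag⁺] = 2s and [SO₄²⁻] = s; let s denote this solubility.
Ksp = [Ag⁺]^2[SO₄²⁻] = (2s)^2 · s = 4s^3
Ksp = 4 × (1.40×10⁻²)^3 = 1.10×10⁻⁵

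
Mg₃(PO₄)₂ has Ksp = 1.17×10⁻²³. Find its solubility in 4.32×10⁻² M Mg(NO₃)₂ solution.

1.90×10⁻¹⁰ M

Mg₃(PO₄)₂(s) ⇌ 3 Mg²⁺(aq) + 2 PO₄³⁻(aq)
Mg²⁺ is already present at 4.32×10⁻² M. If s mol/L of Mg₃(PO₄)₂ dissolves, [PO₄³⁻] = 2s while [Mg²⁺] ≈ 4.32×10⁻² M.
Ksp = [Mg²⁺]^3[PO₄³⁻]^2 = (4.32×10⁻²)^3(2s)^2
(2s)^2 = 1.17×10⁻²³ / (4.32×10⁻²)^3 = 1.45×10⁻¹⁹
s = 1.90×10⁻¹⁰ M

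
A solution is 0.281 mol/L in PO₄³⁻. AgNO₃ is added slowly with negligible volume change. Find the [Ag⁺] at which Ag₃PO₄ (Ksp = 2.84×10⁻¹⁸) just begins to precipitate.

Precipitation begins when Q = Ksp.
Ag₃PO₄(s) ⇌ 3 Ag⁺(aq) + PO₄³⁻(aq)
Ksp = [Ag⁺]^3[PO₄³⁻] = [Ag⁺]^3(0.281)
[Ag⁺]^3 = 2.84×10⁻¹⁸ / (0.281) = 1.01×10⁻¹⁷
[Ag⁺] = 2.16×10⁻⁶ mol/L

2.16×10⁻⁶ M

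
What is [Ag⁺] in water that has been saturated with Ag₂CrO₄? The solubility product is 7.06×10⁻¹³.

1.12×10⁻⁴ M

Ag₂CrO₄(s) ⇌ 2 Ag⁺(aq) + CrO₄²⁻(aq)
Let s be the molar solubility. Then [Ag⁺] = 2s and [CrO₄²⁻] = s.
Ksp = [Ag⁺]^2[CrO₄²⁻] = (2s)^2 · s = 4s^3 = 7.06×10⁻¹³
s = 5.61×10⁻⁵ mol/L
[Ag⁺] = 2s = 1.12×10⁻⁴ mol/L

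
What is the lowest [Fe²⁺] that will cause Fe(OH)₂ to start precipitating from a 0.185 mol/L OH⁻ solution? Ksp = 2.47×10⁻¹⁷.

7.22×10⁻¹⁶ M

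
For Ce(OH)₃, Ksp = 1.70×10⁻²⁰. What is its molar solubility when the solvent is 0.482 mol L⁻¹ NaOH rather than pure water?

1.52×10⁻¹⁹ M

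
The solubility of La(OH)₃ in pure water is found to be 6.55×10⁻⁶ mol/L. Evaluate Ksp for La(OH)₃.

La(OH)₃(s) ⇌ La³⁺(aq) + 3 OH⁻(aq)
If s mol/L of La(OH)₃ dissolves, [La³⁺] = s and [OH⁻] = 3s.
Ksp = [La³⁺][OH⁻]^3 = s · (3s)^3 = 27s^4
Ksp = 27 × (6.55×10⁻⁶)^4 = 4.97×10⁻²⁰

Ksp = 4.97×10⁻²⁰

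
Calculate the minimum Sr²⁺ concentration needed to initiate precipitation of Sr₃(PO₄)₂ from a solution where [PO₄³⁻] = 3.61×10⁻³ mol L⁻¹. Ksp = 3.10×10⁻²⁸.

2.88×10⁻⁸ M

Each salt precipitates once Q = Ksp for that salt.
Sr₃(PO₄)₂(s) ⇌ 3 Sr²⁺(aq) + 2 PO₄³⁻(aq)
Ksp = [Sr²⁺]^3[PO₄³⁻]^2 = [Sr²⁺]^3(3.61×10⁻³)^2
[Sr²⁺]^3 = 3.10×10⁻²⁸ / (3.61×10⁻³)^2 = 2.38×10⁻²³
[Sr²⁺] = 2.88×10⁻⁸ mol L⁻¹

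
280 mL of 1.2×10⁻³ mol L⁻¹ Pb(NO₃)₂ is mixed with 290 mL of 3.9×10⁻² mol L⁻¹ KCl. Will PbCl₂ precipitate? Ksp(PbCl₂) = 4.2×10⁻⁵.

No

The combined volume is 570 mL.
[Pb²⁺] = (1.2×10⁻³)(280)/570 = 5.9×10⁻⁴ mol L⁻¹
[Cl⁻] = (3.9×10⁻²)(290)/570 = 2.0×10⁻² mol L⁻¹
Q = [Pb²⁺][Cl⁻]^2 = 2.3×10⁻⁷
Q < Ksp (2.3×10⁻⁷ vs 4.2×10⁻⁵); the solution remains unsaturated and no precipitate forms.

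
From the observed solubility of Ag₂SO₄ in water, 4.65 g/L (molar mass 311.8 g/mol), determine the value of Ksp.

Molar solubility s = (4.65 g/L) / (311.8 g/mol) = 1.4913×10⁻² mol/L
Ag₂SO₄(s) ⇌ 2 Ag⁺(aq) + SO₄²⁻(aq)
Call the molar solubility s, so that [Ag⁺] = 2s and [SO₄²⁻] = s.
Ksp = [Ag⁺]^2[SO₄²⁻] = (2s)^2 · s = 4s^3
Ksp = 4 × (1.4913×10⁻²)^3 = 1.33×10⁻⁵

Ksp = 1.33×10⁻⁵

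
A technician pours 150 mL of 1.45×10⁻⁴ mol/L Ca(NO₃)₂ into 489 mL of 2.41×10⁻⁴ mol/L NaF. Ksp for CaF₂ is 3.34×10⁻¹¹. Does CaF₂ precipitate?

No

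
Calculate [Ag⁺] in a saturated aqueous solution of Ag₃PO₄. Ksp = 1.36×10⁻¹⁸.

4.49×10⁻⁵ M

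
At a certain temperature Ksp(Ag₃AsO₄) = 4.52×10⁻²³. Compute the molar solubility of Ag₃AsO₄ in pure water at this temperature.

Ag₃AsO₄(s) ⇌ 3 Ag⁺(aq) + AsO₄³⁻(aq)
With molar solubility s: [Ag⁺] = 3s, [AsO₄³⁻] = s.
Ksp = [Ag⁺]^3[AsO₄³⁻] = (3s)^3 · s = 27s^4
27s^4 = 4.52×10⁻²³  ⇒  s^4 = 1.67×10⁻²⁴
s = (1.67×10⁻²⁴)^(1/4) = 1.14×10⁻⁶ M

1.14×10⁻⁶ M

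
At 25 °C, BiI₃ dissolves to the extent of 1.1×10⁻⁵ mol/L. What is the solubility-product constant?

Ksp = 4.0×10⁻¹⁹

BiI₃(s) ⇌ Bi³⁺(aq) + 3 I⁻(aq)
Let s be the molar solubility. Then [Bi³⁺] = s and [I⁻] = 3s.
Ksp = [Bi³⁺][I⁻]^3 = s · (3s)^3 = 27s^4
Ksp = 27 × (1.1×10⁻⁵)^4 = 4.0×10⁻¹⁹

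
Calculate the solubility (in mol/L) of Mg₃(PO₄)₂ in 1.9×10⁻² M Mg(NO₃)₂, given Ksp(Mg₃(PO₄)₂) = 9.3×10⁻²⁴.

Mg₃(PO₄)₂(s) ⇌ 3 Mg²⁺(aq) + 2 PO₄³⁻(aq)
Let s be the solubility of Mg₃(PO₄)₂ here. The common ion gives [Mg²⁺] ≈ 1.9×10⁻² M, and [PO₄³⁻] = 2s.
Ksp = [Mg²⁺]^3[PO₄³⁻]^2 = (1.9×10⁻²)^3(2s)^2
(2s)^2 = 9.3×10⁻²⁴ / (1.9×10⁻²)^3 = 1.4×10⁻¹⁸
s = 5.8×10⁻¹⁰ M

5.8×10⁻¹⁰ M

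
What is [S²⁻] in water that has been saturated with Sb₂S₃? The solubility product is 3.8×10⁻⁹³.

Sb₂S₃(s) ⇌ 2 Sb³⁺(aq) + 3 S²⁻(aq)
With molar solubility s: [Sb³⁺] = 2s, [S²⁻] = 3s.
Ksp = [Sb³⁺]^2[S²⁻]^3 = (2s)^2 · (3s)^3 = 108s^5 = 3.8×10⁻⁹³
s = 1.3×10⁻¹⁹ mol L⁻¹
[S²⁻] = 3s = 3.9×10⁻¹⁹ mol L⁻¹

3.9×10⁻¹⁹ M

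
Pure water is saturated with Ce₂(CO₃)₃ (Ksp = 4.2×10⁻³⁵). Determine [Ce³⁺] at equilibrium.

1.0×10⁻⁷ M

Ce₂(CO₃)₃(s) ⇌ 2 Ce³⁺(aq) + 3 CO₃²⁻(aq)
Call the molar solubility s, so that [Ce³⁺] = 2s and [CO₃²⁻] = 3s.
Ksp = [Ce³⁺]^2[CO₃²⁻]^3 = (2s)^2 · (3s)^3 = 108s^5 = 4.2×10⁻³⁵
s = 5.2×10⁻⁸ mol/L
[Ce³⁺] = 2s = 1.0×10⁻⁷ mol/L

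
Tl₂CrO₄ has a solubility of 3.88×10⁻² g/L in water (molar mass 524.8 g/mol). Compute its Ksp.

Ksp = 1.62×10⁻¹²

Convert to molarity: s = 3.88×10⁻² / 524.8 = 7.3933×10⁻⁵ mol/L
Tl₂CrO₄(s) ⇌ 2 Tl⁺(aq) + CrO₄²⁻(aq)
Let s be the molar solubility. Then [Tl⁺] = 2s and [CrO₄²⁻] = s.
Ksp = [Tl⁺]^2[CrO₄²⁻] = (2s)^2 · s = 4s^3
Ksp = 4 × (7.3933×10⁻⁵)^3 = 1.62×10⁻¹²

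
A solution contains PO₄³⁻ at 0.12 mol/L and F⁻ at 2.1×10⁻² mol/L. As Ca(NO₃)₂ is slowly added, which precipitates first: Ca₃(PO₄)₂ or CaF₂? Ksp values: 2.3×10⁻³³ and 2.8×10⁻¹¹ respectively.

Ca₃(PO₄)₂

Precipitation begins when Q = Ksp.
For Ca₃(PO₄)₂: [Ca²⁺] = (Ksp/[PO₄³⁻]^2)^(1/3) = 5.4×10⁻¹¹ mol/L
For CaF₂: [Ca²⁺] = (Ksp/[F⁻]^2) = 6.3×10⁻⁸ mol/L
Ca₃(PO₄)₂ requires the lower [Ca²⁺], so it precipitates first.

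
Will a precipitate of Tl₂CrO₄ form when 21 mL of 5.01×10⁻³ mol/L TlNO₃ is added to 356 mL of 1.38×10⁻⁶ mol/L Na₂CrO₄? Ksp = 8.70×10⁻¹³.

The combined volume is 377 mL.
[Tl⁺] = (5.01×10⁻³)(21)/377 = 2.79×10⁻⁴ mol/L
[CrO₄²⁻] = (1.38×10⁻⁶)(356)/377 = 1.30×10⁻⁶ mol/L
Q = [Tl⁺]^2[CrO₄²⁻] = 1.01×10⁻¹³
Q < Ksp (1.01×10⁻¹³ vs 8.70×10⁻¹³); the solution remains unsaturated and no precipitate forms.

No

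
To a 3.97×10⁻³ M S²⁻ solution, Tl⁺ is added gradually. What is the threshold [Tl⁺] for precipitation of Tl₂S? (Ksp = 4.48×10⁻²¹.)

A salt starts to precipitate once the ion product Q reaches its Ksp.
Tl₂S(s) ⇌ 2 Tl⁺(aq) + S²⁻(aq)
Ksp = [Tl⁺]^2[S²⁻] = [Tl⁺]^2(3.97×10⁻³)
[Tl⁺]^2 = 4.48×10⁻²¹ / (3.97×10⁻³) = 1.13×10⁻¹⁸
[Tl⁺] = 1.06×10⁻⁹ M

1.06×10⁻⁹ M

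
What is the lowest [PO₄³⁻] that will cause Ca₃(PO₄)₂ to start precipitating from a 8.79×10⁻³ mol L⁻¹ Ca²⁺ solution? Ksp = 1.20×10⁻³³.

A salt starts to precipitate once the ion product Q reaches its Ksp.
Ca₃(PO₄)₂(s) ⇌ 3 Ca²⁺(aq) + 2 PO₄³⁻(aq)
Ksp = [Ca²⁺]^3[PO₄³⁻]^2 = [PO₄³⁻]^2(8.79×10⁻³)^3
[PO₄³⁻]^2 = 1.20×10⁻³³ / (8.79×10⁻³)^3 = 1.77×10⁻²⁷
[PO₄³⁻] = 4.20×10⁻¹⁴ mol L⁻¹

4.20×10⁻¹⁴ M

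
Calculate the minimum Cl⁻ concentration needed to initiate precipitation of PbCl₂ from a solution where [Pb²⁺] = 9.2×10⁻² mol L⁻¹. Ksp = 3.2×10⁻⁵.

1.9×10⁻² M

Precipitation begins when Q = Ksp.
PbCl₂(s) ⇌ Pb²⁺(aq) + 2 Cl⁻(aq)
Ksp = [Pb²⁺][Cl⁻]^2 = [Cl⁻]^2(9.2×10⁻²)
[Cl⁻]^2 = 3.2×10⁻⁵ / (9.2×10⁻²) = 3.5×10⁻⁴
[Cl⁻] = 1.9×10⁻² mol L⁻¹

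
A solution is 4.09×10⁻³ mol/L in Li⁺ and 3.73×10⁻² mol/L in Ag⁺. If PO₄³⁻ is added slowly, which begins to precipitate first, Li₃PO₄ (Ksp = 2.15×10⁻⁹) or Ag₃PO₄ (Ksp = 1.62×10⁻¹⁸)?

Precipitation begins when Q = Ksp.
For Li₃PO₄: [PO₄³⁻] = (Ksp/[Li⁺]^3) = 3.14×10⁻² mol/L
For Ag₃PO₄: [PO₄³⁻] = (Ksp/[Ag⁺]^3) = 3.12×10⁻¹⁴ mol/L
Since Ag₃PO₄ needs less PO₄³⁻ to reach saturation, it precipitates first.

Ag₃PO₄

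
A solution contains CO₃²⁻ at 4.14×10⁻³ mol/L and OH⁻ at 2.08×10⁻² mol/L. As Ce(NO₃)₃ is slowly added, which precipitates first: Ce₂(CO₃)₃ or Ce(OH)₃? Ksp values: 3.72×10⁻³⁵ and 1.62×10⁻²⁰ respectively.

Ce(OH)₃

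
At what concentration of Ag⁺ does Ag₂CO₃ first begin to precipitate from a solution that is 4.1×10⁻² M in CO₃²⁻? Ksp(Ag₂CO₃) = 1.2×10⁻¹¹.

1.7×10⁻⁵ M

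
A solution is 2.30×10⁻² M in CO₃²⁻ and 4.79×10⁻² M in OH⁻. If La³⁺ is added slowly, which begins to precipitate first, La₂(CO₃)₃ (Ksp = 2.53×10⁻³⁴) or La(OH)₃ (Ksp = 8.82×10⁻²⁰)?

The threshold for precipitation is Q = Ksp.
For La₂(CO₃)₃: [La³⁺] = (Ksp/[CO₃²⁻]^3)^(1/2) = 4.56×10⁻¹⁵ M
For La(OH)₃: [La³⁺] = (Ksp/[OH⁻]^3) = 8.03×10⁻¹⁶ M
The smaller threshold [La³⁺] is reached first, so La(OH)₃ precipitates first.

La(OH)₃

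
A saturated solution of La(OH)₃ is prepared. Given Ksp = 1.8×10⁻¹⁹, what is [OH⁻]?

2.7×10⁻⁵ M

La(OH)₃(s) ⇌ La³⁺(aq) + 3 OH⁻(aq)
Call the molar solubility s, so that [La³⁺] = s and [OH⁻] = 3s.
Ksp = [La³⁺][OH⁻]^3 = s · (3s)^3 = 27s^4 = 1.8×10⁻¹⁹
s = 9.0×10⁻⁶ mol/L
[OH⁻] = 3s = 2.7×10⁻⁵ mol/L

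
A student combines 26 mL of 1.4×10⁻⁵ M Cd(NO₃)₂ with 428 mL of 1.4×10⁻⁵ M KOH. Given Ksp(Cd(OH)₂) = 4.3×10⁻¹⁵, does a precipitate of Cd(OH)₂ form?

No

The combined volume is 454 mL.
[Cd²⁺] = (1.4×10⁻⁵)(26)/454 = 8.0×10⁻⁷ M
[OH⁻] = (1.4×10⁻⁵)(428)/454 = 1.3×10⁻⁵ M
Q = [Cd²⁺][OH⁻]^2 = 1.4×10⁻¹⁶
Q < Ksp (1.4×10⁻¹⁶ vs 4.3×10⁻¹⁵); the solution remains unsaturated and no precipitate forms.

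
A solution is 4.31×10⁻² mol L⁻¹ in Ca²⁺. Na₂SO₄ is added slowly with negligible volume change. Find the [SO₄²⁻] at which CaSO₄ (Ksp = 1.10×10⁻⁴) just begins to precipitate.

2.55×10⁻³ M

A salt starts to precipitate once the ion product Q reaches its Ksp.
CaSO₄(s) ⇌ Ca²⁺(aq) + SO₄²⁻(aq)
Ksp = [Ca²⁺][SO₄²⁻] = [SO₄²⁻](4.31×10⁻²)
[SO₄²⁻] = 1.10×10⁻⁴ / (4.31×10⁻²) = 2.55×10⁻³
[SO₄²⁻] = 2.55×10⁻³ mol L⁻¹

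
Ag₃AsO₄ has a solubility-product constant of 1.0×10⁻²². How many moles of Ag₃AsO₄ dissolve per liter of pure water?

Ag₃AsO₄(s) ⇌ 3 Ag⁺(aq) + AsO₄³⁻(aq)
With molar solubility s: [Ag⁺] = 3s, [AsO₄³⁻] = s.
Ksp = [Ag⁺]^3[AsO₄³⁻] = (3s)^3 · s = 27s^4
27s^4 = 1.0×10⁻²²  ⇒  s^4 = 3.7×10⁻²⁴
s = 1.4×10⁻⁶ M

1.4×10⁻⁶ M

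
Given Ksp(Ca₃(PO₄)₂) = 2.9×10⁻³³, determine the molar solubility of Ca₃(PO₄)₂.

Ca₃(PO₄)₂(s) ⇌ 3 Ca²⁺(aq) + 2 PO₄³⁻(aq)
For each mole of Ca₃(PO₄)₂ that dissolves per liter, [Ca²⁺] = 3s and [PO₄³⁻] = 2s; let s denote this solubility.
Ksp = [Ca²⁺]^3[PO₄³⁻]^2 = (3s)^3 · (2s)^2 = 108s^5
108s^5 = 2.9×10⁻³³  ⇒  s^5 = 2.7×10⁻³⁵
Taking the 5th root, s = 1.2×10⁻⁷ mol L⁻¹.

1.2×10⁻⁷ M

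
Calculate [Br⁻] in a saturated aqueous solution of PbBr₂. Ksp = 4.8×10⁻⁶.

PbBr₂(s) ⇌ Pb²⁺(aq) + 2 Br⁻(aq)
Call the molar solubility s, so that [Pb²⁺] = s and [Br⁻] = 2s.
Ksp = [Pb²⁺][Br⁻]^2 = s · (2s)^2 = 4s^3 = 4.8×10⁻⁶
s = 1.1×10⁻² M
[Br⁻] = 2s = 2.1×10⁻² M

2.1×10⁻² M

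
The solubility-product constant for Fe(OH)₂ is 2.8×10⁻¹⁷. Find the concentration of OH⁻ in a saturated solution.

Fe(OH)₂(s) ⇌ Fe²⁺(aq) + 2 OH⁻(aq)
If s mol/L of Fe(OH)₂ dissolves, [Fe²⁺] = s and [OH⁻] = 2s.
Ksp = [Fe²⁺][OH⁻]^2 = s · (2s)^2 = 4s^3 = 2.8×10⁻¹⁷
s = 1.9×10⁻⁶ M
[OH⁻] = 2s = 3.8×10⁻⁶ M

3.8×10⁻⁶ M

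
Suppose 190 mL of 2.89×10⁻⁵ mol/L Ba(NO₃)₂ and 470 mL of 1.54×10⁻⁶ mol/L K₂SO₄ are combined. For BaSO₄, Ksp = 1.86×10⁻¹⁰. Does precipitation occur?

The combined volume is 660 mL.
[Ba²⁺] = (2.89×10⁻⁵)(190)/660 = 8.32×10⁻⁶ mol/L
[SO₄²⁻] = (1.54×10⁻⁶)(470)/660 = 1.10×10⁻⁶ mol/L
Q = [Ba²⁺][SO₄²⁻] = 9.12×10⁻¹²
Since Q (9.12×10⁻¹²) is less than Ksp (1.86×10⁻¹⁰), no BaSO₄ precipitates.

No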